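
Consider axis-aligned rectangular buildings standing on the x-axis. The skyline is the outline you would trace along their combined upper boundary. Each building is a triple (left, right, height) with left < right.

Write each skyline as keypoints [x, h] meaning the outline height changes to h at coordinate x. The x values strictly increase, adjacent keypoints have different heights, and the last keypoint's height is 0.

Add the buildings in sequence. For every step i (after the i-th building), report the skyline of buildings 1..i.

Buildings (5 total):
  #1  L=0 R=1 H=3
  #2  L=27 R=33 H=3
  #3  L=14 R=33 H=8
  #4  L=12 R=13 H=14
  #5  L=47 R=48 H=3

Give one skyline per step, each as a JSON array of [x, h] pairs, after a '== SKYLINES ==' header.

== SKYLINES ==
[[0,3],[1,0]]
[[0,3],[1,0],[27,3],[33,0]]
[[0,3],[1,0],[14,8],[33,0]]
[[0,3],[1,0],[12,14],[13,0],[14,8],[33,0]]
[[0,3],[1,0],[12,14],[13,0],[14,8],[33,0],[47,3],[48,0]]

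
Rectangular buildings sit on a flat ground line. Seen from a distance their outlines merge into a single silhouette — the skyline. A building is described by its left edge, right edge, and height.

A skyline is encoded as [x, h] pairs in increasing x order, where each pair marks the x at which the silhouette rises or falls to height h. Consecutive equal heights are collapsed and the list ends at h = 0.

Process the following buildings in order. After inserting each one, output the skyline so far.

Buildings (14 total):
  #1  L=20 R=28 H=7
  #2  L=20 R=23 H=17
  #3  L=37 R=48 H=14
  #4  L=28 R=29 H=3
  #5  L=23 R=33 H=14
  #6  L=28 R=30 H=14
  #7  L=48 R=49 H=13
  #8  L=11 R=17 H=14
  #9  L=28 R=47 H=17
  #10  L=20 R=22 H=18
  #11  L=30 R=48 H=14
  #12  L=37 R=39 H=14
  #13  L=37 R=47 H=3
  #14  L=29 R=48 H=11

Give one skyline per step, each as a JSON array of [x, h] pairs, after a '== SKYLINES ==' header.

== SKYLINES ==
[[20,7],[28,0]]
[[20,17],[23,7],[28,0]]
[[20,17],[23,7],[28,0],[37,14],[48,0]]
[[20,17],[23,7],[28,3],[29,0],[37,14],[48,0]]
[[20,17],[23,14],[33,0],[37,14],[48,0]]
[[20,17],[23,14],[33,0],[37,14],[48,0]]
[[20,17],[23,14],[33,0],[37,14],[48,13],[49,0]]
[[11,14],[17,0],[20,17],[23,14],[33,0],[37,14],[48,13],[49,0]]
[[11,14],[17,0],[20,17],[23,14],[28,17],[47,14],[48,13],[49,0]]
[[11,14],[17,0],[20,18],[22,17],[23,14],[28,17],[47,14],[48,13],[49,0]]
[[11,14],[17,0],[20,18],[22,17],[23,14],[28,17],[47,14],[48,13],[49,0]]
[[11,14],[17,0],[20,18],[22,17],[23,14],[28,17],[47,14],[48,13],[49,0]]
[[11,14],[17,0],[20,18],[22,17],[23,14],[28,17],[47,14],[48,13],[49,0]]
[[11,14],[17,0],[20,18],[22,17],[23,14],[28,17],[47,14],[48,13],[49,0]]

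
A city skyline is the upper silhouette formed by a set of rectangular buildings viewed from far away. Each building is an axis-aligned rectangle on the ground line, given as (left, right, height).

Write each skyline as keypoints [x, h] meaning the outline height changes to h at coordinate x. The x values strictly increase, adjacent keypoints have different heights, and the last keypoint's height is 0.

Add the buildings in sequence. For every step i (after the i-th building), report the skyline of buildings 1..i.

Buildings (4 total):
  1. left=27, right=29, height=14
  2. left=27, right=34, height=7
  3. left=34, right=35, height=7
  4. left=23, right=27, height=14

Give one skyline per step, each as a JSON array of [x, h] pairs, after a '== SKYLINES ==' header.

== SKYLINES ==
[[27,14],[29,0]]
[[27,14],[29,7],[34,0]]
[[27,14],[29,7],[35,0]]
[[23,14],[29,7],[35,0]]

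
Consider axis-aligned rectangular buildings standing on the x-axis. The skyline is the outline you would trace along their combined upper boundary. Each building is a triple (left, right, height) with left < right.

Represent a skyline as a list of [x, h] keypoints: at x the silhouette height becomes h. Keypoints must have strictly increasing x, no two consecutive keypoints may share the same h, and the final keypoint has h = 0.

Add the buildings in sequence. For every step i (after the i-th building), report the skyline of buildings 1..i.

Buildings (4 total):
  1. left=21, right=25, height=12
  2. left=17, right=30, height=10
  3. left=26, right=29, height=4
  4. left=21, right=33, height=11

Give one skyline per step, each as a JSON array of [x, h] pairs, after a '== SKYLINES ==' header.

== SKYLINES ==
[[21,12],[25,0]]
[[17,10],[21,12],[25,10],[30,0]]
[[17,10],[21,12],[25,10],[30,0]]
[[17,10],[21,12],[25,11],[33,0]]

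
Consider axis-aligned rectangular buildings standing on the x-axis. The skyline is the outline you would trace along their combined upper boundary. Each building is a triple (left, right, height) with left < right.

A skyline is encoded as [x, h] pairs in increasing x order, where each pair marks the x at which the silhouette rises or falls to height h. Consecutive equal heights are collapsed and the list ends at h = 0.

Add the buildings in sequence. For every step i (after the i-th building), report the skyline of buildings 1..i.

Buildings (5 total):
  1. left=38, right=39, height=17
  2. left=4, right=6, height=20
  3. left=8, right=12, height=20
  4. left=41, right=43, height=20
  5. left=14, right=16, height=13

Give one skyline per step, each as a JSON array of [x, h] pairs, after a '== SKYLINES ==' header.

== SKYLINES ==
[[38,17],[39,0]]
[[4,20],[6,0],[38,17],[39,0]]
[[4,20],[6,0],[8,20],[12,0],[38,17],[39,0]]
[[4,20],[6,0],[8,20],[12,0],[38,17],[39,0],[41,20],[43,0]]
[[4,20],[6,0],[8,20],[12,0],[14,13],[16,0],[38,17],[39,0],[41,20],[43,0]]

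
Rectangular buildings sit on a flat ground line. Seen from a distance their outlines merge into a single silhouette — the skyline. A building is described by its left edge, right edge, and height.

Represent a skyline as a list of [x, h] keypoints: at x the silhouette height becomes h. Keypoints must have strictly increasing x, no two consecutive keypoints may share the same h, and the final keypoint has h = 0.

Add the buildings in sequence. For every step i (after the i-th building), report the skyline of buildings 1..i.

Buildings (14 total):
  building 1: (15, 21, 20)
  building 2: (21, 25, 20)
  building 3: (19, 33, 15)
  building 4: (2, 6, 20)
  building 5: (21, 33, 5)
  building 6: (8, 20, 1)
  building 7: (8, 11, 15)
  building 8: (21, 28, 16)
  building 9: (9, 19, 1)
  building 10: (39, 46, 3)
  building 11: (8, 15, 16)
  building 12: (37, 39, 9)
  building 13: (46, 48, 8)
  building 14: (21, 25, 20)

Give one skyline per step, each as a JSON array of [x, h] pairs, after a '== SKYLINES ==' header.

== SKYLINES ==
[[15,20],[21,0]]
[[15,20],[25,0]]
[[15,20],[25,15],[33,0]]
[[2,20],[6,0],[15,20],[25,15],[33,0]]
[[2,20],[6,0],[15,20],[25,15],[33,0]]
[[2,20],[6,0],[8,1],[15,20],[25,15],[33,0]]
[[2,20],[6,0],[8,15],[11,1],[15,20],[25,15],[33,0]]
[[2,20],[6,0],[8,15],[11,1],[15,20],[25,16],[28,15],[33,0]]
[[2,20],[6,0],[8,15],[11,1],[15,20],[25,16],[28,15],[33,0]]
[[2,20],[6,0],[8,15],[11,1],[15,20],[25,16],[28,15],[33,0],[39,3],[46,0]]
[[2,20],[6,0],[8,16],[15,20],[25,16],[28,15],[33,0],[39,3],[46,0]]
[[2,20],[6,0],[8,16],[15,20],[25,16],[28,15],[33,0],[37,9],[39,3],[46,0]]
[[2,20],[6,0],[8,16],[15,20],[25,16],[28,15],[33,0],[37,9],[39,3],[46,8],[48,0]]
[[2,20],[6,0],[8,16],[15,20],[25,16],[28,15],[33,0],[37,9],[39,3],[46,8],[48,0]]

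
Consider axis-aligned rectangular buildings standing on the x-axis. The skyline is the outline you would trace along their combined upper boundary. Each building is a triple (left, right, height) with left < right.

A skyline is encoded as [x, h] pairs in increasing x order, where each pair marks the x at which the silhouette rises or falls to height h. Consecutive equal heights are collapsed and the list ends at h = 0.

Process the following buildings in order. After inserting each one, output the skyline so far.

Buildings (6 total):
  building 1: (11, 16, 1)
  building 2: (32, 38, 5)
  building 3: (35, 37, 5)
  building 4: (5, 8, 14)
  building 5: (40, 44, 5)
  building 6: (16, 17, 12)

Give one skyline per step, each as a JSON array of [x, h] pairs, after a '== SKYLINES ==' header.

== SKYLINES ==
[[11,1],[16,0]]
[[11,1],[16,0],[32,5],[38,0]]
[[11,1],[16,0],[32,5],[38,0]]
[[5,14],[8,0],[11,1],[16,0],[32,5],[38,0]]
[[5,14],[8,0],[11,1],[16,0],[32,5],[38,0],[40,5],[44,0]]
[[5,14],[8,0],[11,1],[16,12],[17,0],[32,5],[38,0],[40,5],[44,0]]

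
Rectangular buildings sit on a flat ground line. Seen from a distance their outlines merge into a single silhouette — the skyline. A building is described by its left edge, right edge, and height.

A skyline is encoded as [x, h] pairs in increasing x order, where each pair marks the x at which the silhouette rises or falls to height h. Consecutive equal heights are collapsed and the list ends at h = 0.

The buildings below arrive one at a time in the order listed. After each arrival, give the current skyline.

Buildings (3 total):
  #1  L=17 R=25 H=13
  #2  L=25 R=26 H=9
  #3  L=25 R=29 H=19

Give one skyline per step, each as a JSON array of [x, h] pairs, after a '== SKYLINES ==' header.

== SKYLINES ==
[[17,13],[25,0]]
[[17,13],[25,9],[26,0]]
[[17,13],[25,19],[29,0]]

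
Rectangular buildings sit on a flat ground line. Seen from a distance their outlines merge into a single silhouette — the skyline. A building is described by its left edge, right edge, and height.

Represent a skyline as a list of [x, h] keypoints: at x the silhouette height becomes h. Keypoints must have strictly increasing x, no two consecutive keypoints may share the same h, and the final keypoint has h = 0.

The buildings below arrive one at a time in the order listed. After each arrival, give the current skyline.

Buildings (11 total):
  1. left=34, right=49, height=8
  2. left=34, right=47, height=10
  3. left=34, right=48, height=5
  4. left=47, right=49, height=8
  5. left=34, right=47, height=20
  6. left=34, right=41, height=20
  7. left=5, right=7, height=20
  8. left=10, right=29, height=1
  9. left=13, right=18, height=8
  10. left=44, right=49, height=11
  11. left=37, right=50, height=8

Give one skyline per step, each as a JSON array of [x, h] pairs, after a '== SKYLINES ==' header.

== SKYLINES ==
[[34,8],[49,0]]
[[34,10],[47,8],[49,0]]
[[34,10],[47,8],[49,0]]
[[34,10],[47,8],[49,0]]
[[34,20],[47,8],[49,0]]
[[34,20],[47,8],[49,0]]
[[5,20],[7,0],[34,20],[47,8],[49,0]]
[[5,20],[7,0],[10,1],[29,0],[34,20],[47,8],[49,0]]
[[5,20],[7,0],[10,1],[13,8],[18,1],[29,0],[34,20],[47,8],[49,0]]
[[5,20],[7,0],[10,1],[13,8],[18,1],[29,0],[34,20],[47,11],[49,0]]
[[5,20],[7,0],[10,1],[13,8],[18,1],[29,0],[34,20],[47,11],[49,8],[50,0]]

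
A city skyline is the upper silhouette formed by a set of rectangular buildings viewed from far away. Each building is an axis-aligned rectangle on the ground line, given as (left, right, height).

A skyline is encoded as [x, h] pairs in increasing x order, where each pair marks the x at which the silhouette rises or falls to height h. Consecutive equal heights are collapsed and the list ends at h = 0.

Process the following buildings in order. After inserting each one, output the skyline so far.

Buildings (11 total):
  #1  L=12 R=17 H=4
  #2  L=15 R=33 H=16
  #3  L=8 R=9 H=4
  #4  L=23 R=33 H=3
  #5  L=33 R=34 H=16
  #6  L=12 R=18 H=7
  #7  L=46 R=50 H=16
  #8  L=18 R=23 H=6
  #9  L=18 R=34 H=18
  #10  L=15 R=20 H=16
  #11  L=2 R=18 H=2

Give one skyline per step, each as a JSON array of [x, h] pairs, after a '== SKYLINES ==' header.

== SKYLINES ==
[[12,4],[17,0]]
[[12,4],[15,16],[33,0]]
[[8,4],[9,0],[12,4],[15,16],[33,0]]
[[8,4],[9,0],[12,4],[15,16],[33,0]]
[[8,4],[9,0],[12,4],[15,16],[34,0]]
[[8,4],[9,0],[12,7],[15,16],[34,0]]
[[8,4],[9,0],[12,7],[15,16],[34,0],[46,16],[50,0]]
[[8,4],[9,0],[12,7],[15,16],[34,0],[46,16],[50,0]]
[[8,4],[9,0],[12,7],[15,16],[18,18],[34,0],[46,16],[50,0]]
[[8,4],[9,0],[12,7],[15,16],[18,18],[34,0],[46,16],[50,0]]
[[2,2],[8,4],[9,2],[12,7],[15,16],[18,18],[34,0],[46,16],[50,0]]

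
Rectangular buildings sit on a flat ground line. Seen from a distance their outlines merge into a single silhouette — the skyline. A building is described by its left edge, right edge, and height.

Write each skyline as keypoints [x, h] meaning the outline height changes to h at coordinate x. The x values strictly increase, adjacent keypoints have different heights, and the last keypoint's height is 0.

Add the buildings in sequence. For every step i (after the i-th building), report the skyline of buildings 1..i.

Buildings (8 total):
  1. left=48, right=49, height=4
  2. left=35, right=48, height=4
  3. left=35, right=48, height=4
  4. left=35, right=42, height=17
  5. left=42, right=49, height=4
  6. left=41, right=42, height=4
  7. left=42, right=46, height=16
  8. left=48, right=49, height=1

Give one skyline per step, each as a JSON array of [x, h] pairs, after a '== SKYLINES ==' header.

== SKYLINES ==
[[48,4],[49,0]]
[[35,4],[49,0]]
[[35,4],[49,0]]
[[35,17],[42,4],[49,0]]
[[35,17],[42,4],[49,0]]
[[35,17],[42,4],[49,0]]
[[35,17],[42,16],[46,4],[49,0]]
[[35,17],[42,16],[46,4],[49,0]]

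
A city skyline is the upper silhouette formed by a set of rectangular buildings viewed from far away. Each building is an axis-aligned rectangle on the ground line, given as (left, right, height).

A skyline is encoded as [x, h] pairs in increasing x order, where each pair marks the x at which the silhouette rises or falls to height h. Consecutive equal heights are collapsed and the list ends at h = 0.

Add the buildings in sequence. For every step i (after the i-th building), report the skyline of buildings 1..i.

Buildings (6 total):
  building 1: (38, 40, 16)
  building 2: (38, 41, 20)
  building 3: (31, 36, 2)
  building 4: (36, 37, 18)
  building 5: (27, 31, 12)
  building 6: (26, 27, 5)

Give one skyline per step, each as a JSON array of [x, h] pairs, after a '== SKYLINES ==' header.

== SKYLINES ==
[[38,16],[40,0]]
[[38,20],[41,0]]
[[31,2],[36,0],[38,20],[41,0]]
[[31,2],[36,18],[37,0],[38,20],[41,0]]
[[27,12],[31,2],[36,18],[37,0],[38,20],[41,0]]
[[26,5],[27,12],[31,2],[36,18],[37,0],[38,20],[41,0]]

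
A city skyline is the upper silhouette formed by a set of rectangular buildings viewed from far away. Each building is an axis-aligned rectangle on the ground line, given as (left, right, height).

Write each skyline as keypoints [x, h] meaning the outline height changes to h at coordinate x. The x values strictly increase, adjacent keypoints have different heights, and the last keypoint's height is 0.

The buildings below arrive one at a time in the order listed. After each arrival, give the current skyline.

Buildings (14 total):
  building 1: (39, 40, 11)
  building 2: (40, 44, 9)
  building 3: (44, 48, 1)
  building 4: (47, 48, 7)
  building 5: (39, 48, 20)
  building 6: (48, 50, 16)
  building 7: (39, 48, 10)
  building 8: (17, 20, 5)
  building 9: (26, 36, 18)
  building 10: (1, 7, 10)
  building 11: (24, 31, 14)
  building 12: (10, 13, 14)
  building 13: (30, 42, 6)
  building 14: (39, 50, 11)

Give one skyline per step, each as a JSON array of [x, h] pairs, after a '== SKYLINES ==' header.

== SKYLINES ==
[[39,11],[40,0]]
[[39,11],[40,9],[44,0]]
[[39,11],[40,9],[44,1],[48,0]]
[[39,11],[40,9],[44,1],[47,7],[48,0]]
[[39,20],[48,0]]
[[39,20],[48,16],[50,0]]
[[39,20],[48,16],[50,0]]
[[17,5],[20,0],[39,20],[48,16],[50,0]]
[[17,5],[20,0],[26,18],[36,0],[39,20],[48,16],[50,0]]
[[1,10],[7,0],[17,5],[20,0],[26,18],[36,0],[39,20],[48,16],[50,0]]
[[1,10],[7,0],[17,5],[20,0],[24,14],[26,18],[36,0],[39,20],[48,16],[50,0]]
[[1,10],[7,0],[10,14],[13,0],[17,5],[20,0],[24,14],[26,18],[36,0],[39,20],[48,16],[50,0]]
[[1,10],[7,0],[10,14],[13,0],[17,5],[20,0],[24,14],[26,18],[36,6],[39,20],[48,16],[50,0]]
[[1,10],[7,0],[10,14],[13,0],[17,5],[20,0],[24,14],[26,18],[36,6],[39,20],[48,16],[50,0]]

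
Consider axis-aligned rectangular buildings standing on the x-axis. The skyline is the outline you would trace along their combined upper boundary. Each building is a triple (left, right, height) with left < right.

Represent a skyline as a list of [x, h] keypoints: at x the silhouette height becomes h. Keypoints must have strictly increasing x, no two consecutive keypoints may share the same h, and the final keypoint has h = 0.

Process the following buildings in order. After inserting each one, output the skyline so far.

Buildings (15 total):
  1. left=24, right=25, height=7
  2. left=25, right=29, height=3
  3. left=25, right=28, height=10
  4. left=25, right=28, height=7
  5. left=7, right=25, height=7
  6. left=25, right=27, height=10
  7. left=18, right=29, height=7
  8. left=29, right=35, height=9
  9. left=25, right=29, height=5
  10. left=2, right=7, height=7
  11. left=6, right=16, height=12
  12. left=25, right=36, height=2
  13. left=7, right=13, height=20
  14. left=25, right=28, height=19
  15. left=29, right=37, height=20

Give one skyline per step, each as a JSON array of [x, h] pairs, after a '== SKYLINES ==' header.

== SKYLINES ==
[[24,7],[25,0]]
[[24,7],[25,3],[29,0]]
[[24,7],[25,10],[28,3],[29,0]]
[[24,7],[25,10],[28,3],[29,0]]
[[7,7],[25,10],[28,3],[29,0]]
[[7,7],[25,10],[28,3],[29,0]]
[[7,7],[25,10],[28,7],[29,0]]
[[7,7],[25,10],[28,7],[29,9],[35,0]]
[[7,7],[25,10],[28,7],[29,9],[35,0]]
[[2,7],[25,10],[28,7],[29,9],[35,0]]
[[2,7],[6,12],[16,7],[25,10],[28,7],[29,9],[35,0]]
[[2,7],[6,12],[16,7],[25,10],[28,7],[29,9],[35,2],[36,0]]
[[2,7],[6,12],[7,20],[13,12],[16,7],[25,10],[28,7],[29,9],[35,2],[36,0]]
[[2,7],[6,12],[7,20],[13,12],[16,7],[25,19],[28,7],[29,9],[35,2],[36,0]]
[[2,7],[6,12],[7,20],[13,12],[16,7],[25,19],[28,7],[29,20],[37,0]]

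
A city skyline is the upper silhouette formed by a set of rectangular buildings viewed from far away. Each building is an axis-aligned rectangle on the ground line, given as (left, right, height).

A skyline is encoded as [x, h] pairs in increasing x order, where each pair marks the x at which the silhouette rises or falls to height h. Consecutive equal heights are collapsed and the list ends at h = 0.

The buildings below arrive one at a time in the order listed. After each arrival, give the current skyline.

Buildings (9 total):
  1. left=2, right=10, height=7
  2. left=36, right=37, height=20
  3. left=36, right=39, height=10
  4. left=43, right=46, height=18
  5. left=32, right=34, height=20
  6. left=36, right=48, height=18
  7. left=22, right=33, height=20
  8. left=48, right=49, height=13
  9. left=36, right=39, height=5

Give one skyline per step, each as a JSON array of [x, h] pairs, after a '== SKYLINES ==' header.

== SKYLINES ==
[[2,7],[10,0]]
[[2,7],[10,0],[36,20],[37,0]]
[[2,7],[10,0],[36,20],[37,10],[39,0]]
[[2,7],[10,0],[36,20],[37,10],[39,0],[43,18],[46,0]]
[[2,7],[10,0],[32,20],[34,0],[36,20],[37,10],[39,0],[43,18],[46,0]]
[[2,7],[10,0],[32,20],[34,0],[36,20],[37,18],[48,0]]
[[2,7],[10,0],[22,20],[34,0],[36,20],[37,18],[48,0]]
[[2,7],[10,0],[22,20],[34,0],[36,20],[37,18],[48,13],[49,0]]
[[2,7],[10,0],[22,20],[34,0],[36,20],[37,18],[48,13],[49,0]]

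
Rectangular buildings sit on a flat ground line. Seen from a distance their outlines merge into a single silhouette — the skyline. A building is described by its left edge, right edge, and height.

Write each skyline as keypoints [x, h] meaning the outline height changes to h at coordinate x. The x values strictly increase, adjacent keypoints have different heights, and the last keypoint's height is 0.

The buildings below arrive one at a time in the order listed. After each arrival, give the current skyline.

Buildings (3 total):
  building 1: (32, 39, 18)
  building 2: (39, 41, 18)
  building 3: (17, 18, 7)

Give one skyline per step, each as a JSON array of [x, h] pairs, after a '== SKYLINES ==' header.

== SKYLINES ==
[[32,18],[39,0]]
[[32,18],[41,0]]
[[17,7],[18,0],[32,18],[41,0]]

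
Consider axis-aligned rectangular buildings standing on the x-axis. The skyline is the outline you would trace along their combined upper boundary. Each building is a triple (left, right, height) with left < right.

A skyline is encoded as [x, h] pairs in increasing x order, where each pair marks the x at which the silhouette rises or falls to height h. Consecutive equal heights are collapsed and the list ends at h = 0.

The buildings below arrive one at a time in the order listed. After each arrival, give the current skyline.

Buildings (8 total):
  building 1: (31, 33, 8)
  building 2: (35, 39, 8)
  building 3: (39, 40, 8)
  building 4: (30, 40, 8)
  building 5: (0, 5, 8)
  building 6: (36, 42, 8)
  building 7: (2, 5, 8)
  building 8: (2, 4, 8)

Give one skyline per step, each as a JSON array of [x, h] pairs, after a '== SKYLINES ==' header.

== SKYLINES ==
[[31,8],[33,0]]
[[31,8],[33,0],[35,8],[39,0]]
[[31,8],[33,0],[35,8],[40,0]]
[[30,8],[40,0]]
[[0,8],[5,0],[30,8],[40,0]]
[[0,8],[5,0],[30,8],[42,0]]
[[0,8],[5,0],[30,8],[42,0]]
[[0,8],[5,0],[30,8],[42,0]]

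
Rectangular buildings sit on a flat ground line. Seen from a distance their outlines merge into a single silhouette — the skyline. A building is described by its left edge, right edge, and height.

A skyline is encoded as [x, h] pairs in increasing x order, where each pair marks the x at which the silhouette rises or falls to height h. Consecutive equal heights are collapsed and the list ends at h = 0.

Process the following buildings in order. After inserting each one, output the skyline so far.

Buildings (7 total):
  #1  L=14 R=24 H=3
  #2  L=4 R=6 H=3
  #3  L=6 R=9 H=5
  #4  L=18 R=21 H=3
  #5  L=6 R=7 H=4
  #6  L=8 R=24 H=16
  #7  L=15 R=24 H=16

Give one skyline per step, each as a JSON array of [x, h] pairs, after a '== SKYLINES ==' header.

== SKYLINES ==
[[14,3],[24,0]]
[[4,3],[6,0],[14,3],[24,0]]
[[4,3],[6,5],[9,0],[14,3],[24,0]]
[[4,3],[6,5],[9,0],[14,3],[24,0]]
[[4,3],[6,5],[9,0],[14,3],[24,0]]
[[4,3],[6,5],[8,16],[24,0]]
[[4,3],[6,5],[8,16],[24,0]]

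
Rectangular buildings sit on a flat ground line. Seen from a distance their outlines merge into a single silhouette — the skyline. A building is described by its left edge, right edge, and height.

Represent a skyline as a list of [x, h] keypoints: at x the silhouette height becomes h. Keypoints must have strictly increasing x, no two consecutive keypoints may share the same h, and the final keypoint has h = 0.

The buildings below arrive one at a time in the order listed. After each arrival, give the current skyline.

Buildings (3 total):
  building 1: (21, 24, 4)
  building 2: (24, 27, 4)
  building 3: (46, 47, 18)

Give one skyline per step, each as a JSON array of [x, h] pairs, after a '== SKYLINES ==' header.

== SKYLINES ==
[[21,4],[24,0]]
[[21,4],[27,0]]
[[21,4],[27,0],[46,18],[47,0]]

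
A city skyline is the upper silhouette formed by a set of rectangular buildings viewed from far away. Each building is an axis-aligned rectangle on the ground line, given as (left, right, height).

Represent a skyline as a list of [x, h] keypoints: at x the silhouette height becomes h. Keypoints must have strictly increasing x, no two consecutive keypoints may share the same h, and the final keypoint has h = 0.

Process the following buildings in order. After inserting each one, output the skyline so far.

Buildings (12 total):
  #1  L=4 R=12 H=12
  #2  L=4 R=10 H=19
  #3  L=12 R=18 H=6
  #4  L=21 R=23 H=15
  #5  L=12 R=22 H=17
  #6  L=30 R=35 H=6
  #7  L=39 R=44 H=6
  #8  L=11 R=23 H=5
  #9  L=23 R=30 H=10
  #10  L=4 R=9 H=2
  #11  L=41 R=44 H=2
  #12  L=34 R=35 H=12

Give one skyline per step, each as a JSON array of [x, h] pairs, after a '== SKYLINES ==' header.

== SKYLINES ==
[[4,12],[12,0]]
[[4,19],[10,12],[12,0]]
[[4,19],[10,12],[12,6],[18,0]]
[[4,19],[10,12],[12,6],[18,0],[21,15],[23,0]]
[[4,19],[10,12],[12,17],[22,15],[23,0]]
[[4,19],[10,12],[12,17],[22,15],[23,0],[30,6],[35,0]]
[[4,19],[10,12],[12,17],[22,15],[23,0],[30,6],[35,0],[39,6],[44,0]]
[[4,19],[10,12],[12,17],[22,15],[23,0],[30,6],[35,0],[39,6],[44,0]]
[[4,19],[10,12],[12,17],[22,15],[23,10],[30,6],[35,0],[39,6],[44,0]]
[[4,19],[10,12],[12,17],[22,15],[23,10],[30,6],[35,0],[39,6],[44,0]]
[[4,19],[10,12],[12,17],[22,15],[23,10],[30,6],[35,0],[39,6],[44,0]]
[[4,19],[10,12],[12,17],[22,15],[23,10],[30,6],[34,12],[35,0],[39,6],[44,0]]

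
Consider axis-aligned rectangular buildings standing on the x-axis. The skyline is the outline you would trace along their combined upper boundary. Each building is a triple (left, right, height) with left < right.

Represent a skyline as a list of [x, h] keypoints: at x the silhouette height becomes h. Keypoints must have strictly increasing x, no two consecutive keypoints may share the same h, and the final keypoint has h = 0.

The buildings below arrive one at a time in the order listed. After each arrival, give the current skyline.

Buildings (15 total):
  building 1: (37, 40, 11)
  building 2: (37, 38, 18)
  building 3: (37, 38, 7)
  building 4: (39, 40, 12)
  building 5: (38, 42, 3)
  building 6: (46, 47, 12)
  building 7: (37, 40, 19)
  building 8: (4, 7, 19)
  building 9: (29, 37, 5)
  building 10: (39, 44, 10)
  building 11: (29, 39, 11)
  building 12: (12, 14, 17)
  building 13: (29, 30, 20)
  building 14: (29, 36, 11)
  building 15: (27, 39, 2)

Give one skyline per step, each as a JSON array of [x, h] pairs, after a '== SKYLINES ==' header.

== SKYLINES ==
[[37,11],[40,0]]
[[37,18],[38,11],[40,0]]
[[37,18],[38,11],[40,0]]
[[37,18],[38,11],[39,12],[40,0]]
[[37,18],[38,11],[39,12],[40,3],[42,0]]
[[37,18],[38,11],[39,12],[40,3],[42,0],[46,12],[47,0]]
[[37,19],[40,3],[42,0],[46,12],[47,0]]
[[4,19],[7,0],[37,19],[40,3],[42,0],[46,12],[47,0]]
[[4,19],[7,0],[29,5],[37,19],[40,3],[42,0],[46,12],[47,0]]
[[4,19],[7,0],[29,5],[37,19],[40,10],[44,0],[46,12],[47,0]]
[[4,19],[7,0],[29,11],[37,19],[40,10],[44,0],[46,12],[47,0]]
[[4,19],[7,0],[12,17],[14,0],[29,11],[37,19],[40,10],[44,0],[46,12],[47,0]]
[[4,19],[7,0],[12,17],[14,0],[29,20],[30,11],[37,19],[40,10],[44,0],[46,12],[47,0]]
[[4,19],[7,0],[12,17],[14,0],[29,20],[30,11],[37,19],[40,10],[44,0],[46,12],[47,0]]
[[4,19],[7,0],[12,17],[14,0],[27,2],[29,20],[30,11],[37,19],[40,10],[44,0],[46,12],[47,0]]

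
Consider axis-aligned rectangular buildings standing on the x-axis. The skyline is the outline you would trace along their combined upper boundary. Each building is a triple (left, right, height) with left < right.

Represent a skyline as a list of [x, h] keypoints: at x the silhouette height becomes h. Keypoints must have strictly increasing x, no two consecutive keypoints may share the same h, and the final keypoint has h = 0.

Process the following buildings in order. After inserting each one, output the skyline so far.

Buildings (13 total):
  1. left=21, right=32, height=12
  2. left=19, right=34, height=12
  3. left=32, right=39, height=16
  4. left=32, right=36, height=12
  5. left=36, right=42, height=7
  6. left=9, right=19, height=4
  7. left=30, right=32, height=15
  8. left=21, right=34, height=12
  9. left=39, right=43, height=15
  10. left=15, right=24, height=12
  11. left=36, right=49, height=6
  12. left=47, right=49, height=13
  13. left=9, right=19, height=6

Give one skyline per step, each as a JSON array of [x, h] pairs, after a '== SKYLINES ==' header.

== SKYLINES ==
[[21,12],[32,0]]
[[19,12],[34,0]]
[[19,12],[32,16],[39,0]]
[[19,12],[32,16],[39,0]]
[[19,12],[32,16],[39,7],[42,0]]
[[9,4],[19,12],[32,16],[39,7],[42,0]]
[[9,4],[19,12],[30,15],[32,16],[39,7],[42,0]]
[[9,4],[19,12],[30,15],[32,16],[39,7],[42,0]]
[[9,4],[19,12],[30,15],[32,16],[39,15],[43,0]]
[[9,4],[15,12],[30,15],[32,16],[39,15],[43,0]]
[[9,4],[15,12],[30,15],[32,16],[39,15],[43,6],[49,0]]
[[9,4],[15,12],[30,15],[32,16],[39,15],[43,6],[47,13],[49,0]]
[[9,6],[15,12],[30,15],[32,16],[39,15],[43,6],[47,13],[49,0]]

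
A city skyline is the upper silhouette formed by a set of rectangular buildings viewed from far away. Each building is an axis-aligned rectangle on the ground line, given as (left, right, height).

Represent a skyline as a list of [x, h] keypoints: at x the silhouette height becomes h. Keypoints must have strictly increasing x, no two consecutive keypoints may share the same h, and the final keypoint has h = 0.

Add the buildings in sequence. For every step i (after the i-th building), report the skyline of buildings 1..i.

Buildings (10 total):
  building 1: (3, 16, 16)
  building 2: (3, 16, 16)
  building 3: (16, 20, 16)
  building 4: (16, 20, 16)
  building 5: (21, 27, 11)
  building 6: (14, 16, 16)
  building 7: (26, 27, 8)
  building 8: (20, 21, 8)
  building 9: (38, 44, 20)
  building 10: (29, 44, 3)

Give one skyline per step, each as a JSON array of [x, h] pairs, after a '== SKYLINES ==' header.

== SKYLINES ==
[[3,16],[16,0]]
[[3,16],[16,0]]
[[3,16],[20,0]]
[[3,16],[20,0]]
[[3,16],[20,0],[21,11],[27,0]]
[[3,16],[20,0],[21,11],[27,0]]
[[3,16],[20,0],[21,11],[27,0]]
[[3,16],[20,8],[21,11],[27,0]]
[[3,16],[20,8],[21,11],[27,0],[38,20],[44,0]]
[[3,16],[20,8],[21,11],[27,0],[29,3],[38,20],[44,0]]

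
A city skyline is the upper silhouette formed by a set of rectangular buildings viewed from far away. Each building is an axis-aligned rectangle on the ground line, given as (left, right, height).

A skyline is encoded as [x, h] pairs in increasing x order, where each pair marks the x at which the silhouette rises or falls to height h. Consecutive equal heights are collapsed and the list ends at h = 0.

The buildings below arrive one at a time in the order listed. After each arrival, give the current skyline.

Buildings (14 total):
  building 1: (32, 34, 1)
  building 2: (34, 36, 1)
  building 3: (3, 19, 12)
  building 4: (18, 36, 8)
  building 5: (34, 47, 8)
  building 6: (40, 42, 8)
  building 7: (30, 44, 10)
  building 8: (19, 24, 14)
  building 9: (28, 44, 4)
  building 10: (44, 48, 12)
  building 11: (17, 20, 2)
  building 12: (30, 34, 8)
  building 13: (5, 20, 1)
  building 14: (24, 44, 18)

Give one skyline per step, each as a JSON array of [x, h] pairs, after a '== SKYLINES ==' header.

== SKYLINES ==
[[32,1],[34,0]]
[[32,1],[36,0]]
[[3,12],[19,0],[32,1],[36,0]]
[[3,12],[19,8],[36,0]]
[[3,12],[19,8],[47,0]]
[[3,12],[19,8],[47,0]]
[[3,12],[19,8],[30,10],[44,8],[47,0]]
[[3,12],[19,14],[24,8],[30,10],[44,8],[47,0]]
[[3,12],[19,14],[24,8],[30,10],[44,8],[47,0]]
[[3,12],[19,14],[24,8],[30,10],[44,12],[48,0]]
[[3,12],[19,14],[24,8],[30,10],[44,12],[48,0]]
[[3,12],[19,14],[24,8],[30,10],[44,12],[48,0]]
[[3,12],[19,14],[24,8],[30,10],[44,12],[48,0]]
[[3,12],[19,14],[24,18],[44,12],[48,0]]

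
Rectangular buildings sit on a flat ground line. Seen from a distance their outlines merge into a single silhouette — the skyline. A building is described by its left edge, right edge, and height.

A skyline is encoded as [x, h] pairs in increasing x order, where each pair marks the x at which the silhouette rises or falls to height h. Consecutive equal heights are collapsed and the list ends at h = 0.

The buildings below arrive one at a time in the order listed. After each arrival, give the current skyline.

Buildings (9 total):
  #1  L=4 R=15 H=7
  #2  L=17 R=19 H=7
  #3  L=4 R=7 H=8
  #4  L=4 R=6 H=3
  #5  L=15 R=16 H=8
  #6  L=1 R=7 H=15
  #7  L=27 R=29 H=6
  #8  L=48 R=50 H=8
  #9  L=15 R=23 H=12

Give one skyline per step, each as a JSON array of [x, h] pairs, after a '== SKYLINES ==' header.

== SKYLINES ==
[[4,7],[15,0]]
[[4,7],[15,0],[17,7],[19,0]]
[[4,8],[7,7],[15,0],[17,7],[19,0]]
[[4,8],[7,7],[15,0],[17,7],[19,0]]
[[4,8],[7,7],[15,8],[16,0],[17,7],[19,0]]
[[1,15],[7,7],[15,8],[16,0],[17,7],[19,0]]
[[1,15],[7,7],[15,8],[16,0],[17,7],[19,0],[27,6],[29,0]]
[[1,15],[7,7],[15,8],[16,0],[17,7],[19,0],[27,6],[29,0],[48,8],[50,0]]
[[1,15],[7,7],[15,12],[23,0],[27,6],[29,0],[48,8],[50,0]]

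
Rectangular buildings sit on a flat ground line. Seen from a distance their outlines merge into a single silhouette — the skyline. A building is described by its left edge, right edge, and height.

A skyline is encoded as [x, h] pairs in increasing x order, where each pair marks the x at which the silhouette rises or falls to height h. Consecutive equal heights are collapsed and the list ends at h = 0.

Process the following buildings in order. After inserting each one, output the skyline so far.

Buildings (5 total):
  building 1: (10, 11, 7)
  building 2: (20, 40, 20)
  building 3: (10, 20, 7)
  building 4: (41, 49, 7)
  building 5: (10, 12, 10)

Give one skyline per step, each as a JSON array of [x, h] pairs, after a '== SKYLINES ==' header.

== SKYLINES ==
[[10,7],[11,0]]
[[10,7],[11,0],[20,20],[40,0]]
[[10,7],[20,20],[40,0]]
[[10,7],[20,20],[40,0],[41,7],[49,0]]
[[10,10],[12,7],[20,20],[40,0],[41,7],[49,0]]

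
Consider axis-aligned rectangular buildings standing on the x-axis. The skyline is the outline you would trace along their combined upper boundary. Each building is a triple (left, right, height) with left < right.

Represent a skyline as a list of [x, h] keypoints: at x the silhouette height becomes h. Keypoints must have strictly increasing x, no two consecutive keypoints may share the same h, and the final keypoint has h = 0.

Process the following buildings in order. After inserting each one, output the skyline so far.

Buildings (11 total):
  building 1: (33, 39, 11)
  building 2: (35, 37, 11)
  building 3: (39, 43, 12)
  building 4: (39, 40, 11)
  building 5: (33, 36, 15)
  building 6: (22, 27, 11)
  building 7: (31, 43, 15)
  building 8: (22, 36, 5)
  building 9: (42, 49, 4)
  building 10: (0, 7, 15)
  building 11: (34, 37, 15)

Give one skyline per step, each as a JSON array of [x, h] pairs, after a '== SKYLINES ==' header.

== SKYLINES ==
[[33,11],[39,0]]
[[33,11],[39,0]]
[[33,11],[39,12],[43,0]]
[[33,11],[39,12],[43,0]]
[[33,15],[36,11],[39,12],[43,0]]
[[22,11],[27,0],[33,15],[36,11],[39,12],[43,0]]
[[22,11],[27,0],[31,15],[43,0]]
[[22,11],[27,5],[31,15],[43,0]]
[[22,11],[27,5],[31,15],[43,4],[49,0]]
[[0,15],[7,0],[22,11],[27,5],[31,15],[43,4],[49,0]]
[[0,15],[7,0],[22,11],[27,5],[31,15],[43,4],[49,0]]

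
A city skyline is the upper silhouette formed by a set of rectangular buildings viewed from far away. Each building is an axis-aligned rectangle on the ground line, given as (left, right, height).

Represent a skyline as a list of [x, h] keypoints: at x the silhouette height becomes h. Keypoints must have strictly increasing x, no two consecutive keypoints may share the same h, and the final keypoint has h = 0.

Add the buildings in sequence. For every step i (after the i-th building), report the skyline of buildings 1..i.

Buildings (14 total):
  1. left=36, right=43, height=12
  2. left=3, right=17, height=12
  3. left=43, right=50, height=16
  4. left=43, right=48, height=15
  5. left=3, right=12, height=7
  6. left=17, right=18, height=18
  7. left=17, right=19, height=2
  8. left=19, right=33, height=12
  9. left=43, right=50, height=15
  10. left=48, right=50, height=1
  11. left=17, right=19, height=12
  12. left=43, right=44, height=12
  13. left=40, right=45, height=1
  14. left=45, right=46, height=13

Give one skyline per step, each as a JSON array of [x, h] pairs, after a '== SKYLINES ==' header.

== SKYLINES ==
[[36,12],[43,0]]
[[3,12],[17,0],[36,12],[43,0]]
[[3,12],[17,0],[36,12],[43,16],[50,0]]
[[3,12],[17,0],[36,12],[43,16],[50,0]]
[[3,12],[17,0],[36,12],[43,16],[50,0]]
[[3,12],[17,18],[18,0],[36,12],[43,16],[50,0]]
[[3,12],[17,18],[18,2],[19,0],[36,12],[43,16],[50,0]]
[[3,12],[17,18],[18,2],[19,12],[33,0],[36,12],[43,16],[50,0]]
[[3,12],[17,18],[18,2],[19,12],[33,0],[36,12],[43,16],[50,0]]
[[3,12],[17,18],[18,2],[19,12],[33,0],[36,12],[43,16],[50,0]]
[[3,12],[17,18],[18,12],[33,0],[36,12],[43,16],[50,0]]
[[3,12],[17,18],[18,12],[33,0],[36,12],[43,16],[50,0]]
[[3,12],[17,18],[18,12],[33,0],[36,12],[43,16],[50,0]]
[[3,12],[17,18],[18,12],[33,0],[36,12],[43,16],[50,0]]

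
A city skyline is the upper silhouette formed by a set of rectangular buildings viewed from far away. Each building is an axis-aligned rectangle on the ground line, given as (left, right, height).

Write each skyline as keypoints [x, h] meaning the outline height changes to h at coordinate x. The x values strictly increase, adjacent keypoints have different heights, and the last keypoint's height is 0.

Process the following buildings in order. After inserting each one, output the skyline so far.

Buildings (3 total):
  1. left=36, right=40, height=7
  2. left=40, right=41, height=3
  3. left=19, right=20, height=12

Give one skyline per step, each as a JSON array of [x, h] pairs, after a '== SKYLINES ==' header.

== SKYLINES ==
[[36,7],[40,0]]
[[36,7],[40,3],[41,0]]
[[19,12],[20,0],[36,7],[40,3],[41,0]]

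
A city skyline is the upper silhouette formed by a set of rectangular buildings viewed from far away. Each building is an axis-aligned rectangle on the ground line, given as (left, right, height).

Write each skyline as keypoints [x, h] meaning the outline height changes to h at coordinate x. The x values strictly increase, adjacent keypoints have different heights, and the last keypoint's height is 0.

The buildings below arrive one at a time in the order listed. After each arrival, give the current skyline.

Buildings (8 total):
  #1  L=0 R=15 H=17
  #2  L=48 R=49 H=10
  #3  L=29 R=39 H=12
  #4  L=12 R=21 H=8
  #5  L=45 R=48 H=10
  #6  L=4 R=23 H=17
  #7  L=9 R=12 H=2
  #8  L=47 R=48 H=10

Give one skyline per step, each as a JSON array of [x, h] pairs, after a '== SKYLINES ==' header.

== SKYLINES ==
[[0,17],[15,0]]
[[0,17],[15,0],[48,10],[49,0]]
[[0,17],[15,0],[29,12],[39,0],[48,10],[49,0]]
[[0,17],[15,8],[21,0],[29,12],[39,0],[48,10],[49,0]]
[[0,17],[15,8],[21,0],[29,12],[39,0],[45,10],[49,0]]
[[0,17],[23,0],[29,12],[39,0],[45,10],[49,0]]
[[0,17],[23,0],[29,12],[39,0],[45,10],[49,0]]
[[0,17],[23,0],[29,12],[39,0],[45,10],[49,0]]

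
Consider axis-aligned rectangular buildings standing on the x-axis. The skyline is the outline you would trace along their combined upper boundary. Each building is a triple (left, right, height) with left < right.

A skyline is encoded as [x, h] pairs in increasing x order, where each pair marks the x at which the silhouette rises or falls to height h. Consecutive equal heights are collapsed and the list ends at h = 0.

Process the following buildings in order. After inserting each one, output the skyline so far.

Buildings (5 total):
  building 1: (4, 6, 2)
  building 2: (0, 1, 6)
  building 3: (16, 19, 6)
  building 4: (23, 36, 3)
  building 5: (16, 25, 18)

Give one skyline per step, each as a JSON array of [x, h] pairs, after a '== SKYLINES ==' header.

== SKYLINES ==
[[4,2],[6,0]]
[[0,6],[1,0],[4,2],[6,0]]
[[0,6],[1,0],[4,2],[6,0],[16,6],[19,0]]
[[0,6],[1,0],[4,2],[6,0],[16,6],[19,0],[23,3],[36,0]]
[[0,6],[1,0],[4,2],[6,0],[16,18],[25,3],[36,0]]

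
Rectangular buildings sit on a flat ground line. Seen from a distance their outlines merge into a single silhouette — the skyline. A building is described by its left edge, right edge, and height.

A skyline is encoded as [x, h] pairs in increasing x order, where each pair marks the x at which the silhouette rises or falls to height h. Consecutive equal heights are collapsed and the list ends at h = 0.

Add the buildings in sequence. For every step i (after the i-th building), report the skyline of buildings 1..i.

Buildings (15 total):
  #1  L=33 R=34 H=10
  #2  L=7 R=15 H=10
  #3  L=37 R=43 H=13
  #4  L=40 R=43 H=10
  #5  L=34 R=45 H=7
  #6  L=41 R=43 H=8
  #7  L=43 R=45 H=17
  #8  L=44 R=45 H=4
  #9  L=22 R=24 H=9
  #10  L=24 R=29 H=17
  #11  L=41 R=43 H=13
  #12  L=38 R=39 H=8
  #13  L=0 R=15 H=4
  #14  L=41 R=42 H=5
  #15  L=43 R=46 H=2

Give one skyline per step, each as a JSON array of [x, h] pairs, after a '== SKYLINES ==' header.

== SKYLINES ==
[[33,10],[34,0]]
[[7,10],[15,0],[33,10],[34,0]]
[[7,10],[15,0],[33,10],[34,0],[37,13],[43,0]]
[[7,10],[15,0],[33,10],[34,0],[37,13],[43,0]]
[[7,10],[15,0],[33,10],[34,7],[37,13],[43,7],[45,0]]
[[7,10],[15,0],[33,10],[34,7],[37,13],[43,7],[45,0]]
[[7,10],[15,0],[33,10],[34,7],[37,13],[43,17],[45,0]]
[[7,10],[15,0],[33,10],[34,7],[37,13],[43,17],[45,0]]
[[7,10],[15,0],[22,9],[24,0],[33,10],[34,7],[37,13],[43,17],[45,0]]
[[7,10],[15,0],[22,9],[24,17],[29,0],[33,10],[34,7],[37,13],[43,17],[45,0]]
[[7,10],[15,0],[22,9],[24,17],[29,0],[33,10],[34,7],[37,13],[43,17],[45,0]]
[[7,10],[15,0],[22,9],[24,17],[29,0],[33,10],[34,7],[37,13],[43,17],[45,0]]
[[0,4],[7,10],[15,0],[22,9],[24,17],[29,0],[33,10],[34,7],[37,13],[43,17],[45,0]]
[[0,4],[7,10],[15,0],[22,9],[24,17],[29,0],[33,10],[34,7],[37,13],[43,17],[45,0]]
[[0,4],[7,10],[15,0],[22,9],[24,17],[29,0],[33,10],[34,7],[37,13],[43,17],[45,2],[46,0]]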